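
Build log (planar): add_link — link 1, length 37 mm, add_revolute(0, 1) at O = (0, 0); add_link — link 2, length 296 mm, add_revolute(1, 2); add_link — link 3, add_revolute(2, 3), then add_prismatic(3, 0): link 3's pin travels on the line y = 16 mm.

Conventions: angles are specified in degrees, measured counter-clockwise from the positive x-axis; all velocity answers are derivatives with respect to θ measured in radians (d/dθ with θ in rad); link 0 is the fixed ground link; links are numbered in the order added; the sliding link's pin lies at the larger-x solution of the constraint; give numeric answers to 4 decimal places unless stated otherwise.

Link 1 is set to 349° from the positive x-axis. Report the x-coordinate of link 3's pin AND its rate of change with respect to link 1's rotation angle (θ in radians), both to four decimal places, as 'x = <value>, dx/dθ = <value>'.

geometry: r = 37 mm, L = 296 mm, e = 16 mm
crank pin P = (r cos θ, r sin θ) = (36.320206, -7.059933)
h = r sin θ − e = -7.059933 − 16 = -23.059933
x = r cos θ + √(L² − h²) = 36.320206 + 295.100389 = 331.420595
dx/dθ = −r sin θ − h·r cos θ/√(L² − h²) (θ in radians; h = -23.059933) = 9.898091

x = 331.4206, dx/dθ = 9.8981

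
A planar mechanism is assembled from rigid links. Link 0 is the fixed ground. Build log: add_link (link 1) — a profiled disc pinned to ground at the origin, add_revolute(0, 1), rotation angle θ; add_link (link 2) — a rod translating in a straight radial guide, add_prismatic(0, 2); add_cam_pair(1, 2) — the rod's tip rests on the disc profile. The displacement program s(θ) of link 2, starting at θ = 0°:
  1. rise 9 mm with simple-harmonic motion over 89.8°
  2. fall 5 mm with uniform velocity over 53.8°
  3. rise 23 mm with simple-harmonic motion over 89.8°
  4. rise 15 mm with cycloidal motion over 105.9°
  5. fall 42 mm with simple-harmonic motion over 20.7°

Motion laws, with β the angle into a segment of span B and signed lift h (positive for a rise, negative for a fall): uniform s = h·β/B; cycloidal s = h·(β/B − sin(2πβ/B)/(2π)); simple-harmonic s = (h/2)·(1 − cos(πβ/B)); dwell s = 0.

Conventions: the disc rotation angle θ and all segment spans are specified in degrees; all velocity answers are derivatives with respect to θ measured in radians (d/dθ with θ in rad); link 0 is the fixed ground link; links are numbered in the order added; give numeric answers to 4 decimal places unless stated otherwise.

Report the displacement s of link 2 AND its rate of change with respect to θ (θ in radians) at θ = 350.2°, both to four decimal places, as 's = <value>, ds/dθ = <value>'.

seg 1 [0°–89.8°] simple-harmonic, h=9: full span → s += 9 → s = 9.0000
seg 2 [89.8°–143.6°] uniform, h=-5: full span → s += -5 → s = 4.0000
seg 3 [143.6°–233.4°] simple-harmonic, h=23: full span → s += 23 → s = 27.0000
seg 4 [233.4°–339.3°] cycloidal, h=15: full span → s += 15 → s = 42.0000
seg 5 [339.3°–360°] simple-harmonic, h=-42: θ=350.2° here. β=10.9, B=20.7. -42/2·(1 − cos(π·0.5266)) = -22.7509 → s = 19.2491
velocity in seg [339.3°–360°] (simple-harmonic), θ in radians: β = 10.9° = 0.1902 rad, B = 20.7° = 0.3613 rad; ds/dθ = (πh/(2B)) sin(πβ/B) = (π·(-42)/(2·0.3613)) sin(π·0.5266) = -181.972891 mm/rad

s = 19.2491, ds/dθ = -181.9729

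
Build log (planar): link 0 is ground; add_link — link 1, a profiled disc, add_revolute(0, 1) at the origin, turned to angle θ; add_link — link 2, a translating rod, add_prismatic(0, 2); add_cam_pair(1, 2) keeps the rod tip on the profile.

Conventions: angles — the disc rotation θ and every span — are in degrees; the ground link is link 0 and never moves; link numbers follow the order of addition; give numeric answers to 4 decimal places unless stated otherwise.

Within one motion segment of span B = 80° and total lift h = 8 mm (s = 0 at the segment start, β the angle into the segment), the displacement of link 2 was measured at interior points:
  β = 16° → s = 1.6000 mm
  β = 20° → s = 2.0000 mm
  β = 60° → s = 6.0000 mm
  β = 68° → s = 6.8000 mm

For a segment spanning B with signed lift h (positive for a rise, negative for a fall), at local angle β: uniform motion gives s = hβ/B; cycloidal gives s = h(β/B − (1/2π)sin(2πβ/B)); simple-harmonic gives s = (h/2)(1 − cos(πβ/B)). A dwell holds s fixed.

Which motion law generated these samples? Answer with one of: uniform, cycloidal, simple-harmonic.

candidates at β/B = r: uniform s = h·r (linear in β); cycloidal s = h·(r − sin(2πr)/(2π)); simple-harmonic s = (h/2)(1 − cos(πr))
β=16°: printed 1.6000 | uniform 1.6000, cycloidal 0.3891, simple-harmonic 0.7639
β=20°: printed 2.0000 | uniform 2.0000, cycloidal 0.7268, simple-harmonic 1.1716
β=60°: printed 6.0000 | uniform 6.0000, cycloidal 7.2732, simple-harmonic 6.8284
β=68°: printed 6.8000 | uniform 6.8000, cycloidal 7.8301, simple-harmonic 7.5640
only one law matches every sample → uniform

uniform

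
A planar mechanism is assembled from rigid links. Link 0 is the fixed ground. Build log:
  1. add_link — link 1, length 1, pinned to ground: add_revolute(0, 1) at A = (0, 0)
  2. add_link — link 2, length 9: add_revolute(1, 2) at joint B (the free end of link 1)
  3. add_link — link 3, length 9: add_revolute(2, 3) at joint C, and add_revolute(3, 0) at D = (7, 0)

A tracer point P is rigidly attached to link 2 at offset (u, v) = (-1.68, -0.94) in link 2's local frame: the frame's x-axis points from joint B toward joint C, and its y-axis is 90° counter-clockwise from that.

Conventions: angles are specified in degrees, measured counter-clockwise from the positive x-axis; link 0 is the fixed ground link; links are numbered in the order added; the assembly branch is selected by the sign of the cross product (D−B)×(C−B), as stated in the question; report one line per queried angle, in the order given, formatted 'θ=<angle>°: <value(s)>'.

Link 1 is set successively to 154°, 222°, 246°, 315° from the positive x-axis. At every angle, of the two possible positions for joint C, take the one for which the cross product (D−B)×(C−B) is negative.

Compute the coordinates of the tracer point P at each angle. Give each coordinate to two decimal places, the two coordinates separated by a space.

A=(0,0), D=(7.00,0)
θ=154°: B = A + 1.00·(cos154°, sin154°) = (-0.8988, 0.4384)
θ=154°: |BD| = 7.9109
θ=154°: circle(B,9.00) ∩ circle(D,9.00): a=3.9555, h=8.0842
θ=154°:   candidates: C₊=(3.4986,8.2910) cross=63.954; C₋=(2.6026,-7.8526) cross=-63.954
θ=154°:   branch - wants cross < 0 → take C=(2.6026,-7.8526) (cross=-63.954)
θ=154°: ex = (C−B)/|BC| = (0.3890,-0.9212); ey = (0.9212,0.3890)
θ=154°: P = B + -1.68·ex + -0.94·ey = (-2.4183,1.6203)
θ=222°: B = A + 1.00·(cos222°, sin222°) = (-0.7431, -0.6691)
θ=222°: |BD| = 7.7720
θ=222°: circle(B,9.00) ∩ circle(D,9.00): a=3.8860, h=8.1178
θ=222°:   candidates: C₊=(2.4295,7.7531) cross=63.092; C₋=(3.8273,-8.4222) cross=-63.092
θ=222°:   branch - wants cross < 0 → take C=(3.8273,-8.4222) (cross=-63.092)
θ=222°: ex = (C−B)/|BC| = (0.5078,-0.8615); ey = (0.8615,0.5078)
θ=222°: P = B + -1.68·ex + -0.94·ey = (-2.4061,0.3008)
θ=246°: B = A + 1.00·(cos246°, sin246°) = (-0.4067, -0.9135)
θ=246°: |BD| = 7.4629
θ=246°: circle(B,9.00) ∩ circle(D,9.00): a=3.7314, h=8.1900
θ=246°:   candidates: C₊=(2.2941,7.6717) cross=61.121; C₋=(4.2992,-8.5852) cross=-61.121
θ=246°:   branch - wants cross < 0 → take C=(4.2992,-8.5852) (cross=-61.121)
θ=246°: ex = (C−B)/|BC| = (0.5229,-0.8524); ey = (0.8524,0.5229)
θ=246°: P = B + -1.68·ex + -0.94·ey = (-2.0864,0.0270)
θ=315°: B = A + 1.00·(cos315°, sin315°) = (0.7071, -0.7071)
θ=315°: |BD| = 6.3325
θ=315°: circle(B,9.00) ∩ circle(D,9.00): a=3.1662, h=8.4247
θ=315°:   candidates: C₊=(2.9128,8.0184) cross=53.349; C₋=(4.7943,-8.7255) cross=-53.349
θ=315°:   branch - wants cross < 0 → take C=(4.7943,-8.7255) (cross=-53.349)
θ=315°: ex = (C−B)/|BC| = (0.4541,-0.8909); ey = (0.8909,0.4541)
θ=315°: P = B + -1.68·ex + -0.94·ey = (-0.8933,0.3628)

θ=154°: -2.42 1.62
θ=222°: -2.41 0.30
θ=246°: -2.09 0.03
θ=315°: -0.89 0.36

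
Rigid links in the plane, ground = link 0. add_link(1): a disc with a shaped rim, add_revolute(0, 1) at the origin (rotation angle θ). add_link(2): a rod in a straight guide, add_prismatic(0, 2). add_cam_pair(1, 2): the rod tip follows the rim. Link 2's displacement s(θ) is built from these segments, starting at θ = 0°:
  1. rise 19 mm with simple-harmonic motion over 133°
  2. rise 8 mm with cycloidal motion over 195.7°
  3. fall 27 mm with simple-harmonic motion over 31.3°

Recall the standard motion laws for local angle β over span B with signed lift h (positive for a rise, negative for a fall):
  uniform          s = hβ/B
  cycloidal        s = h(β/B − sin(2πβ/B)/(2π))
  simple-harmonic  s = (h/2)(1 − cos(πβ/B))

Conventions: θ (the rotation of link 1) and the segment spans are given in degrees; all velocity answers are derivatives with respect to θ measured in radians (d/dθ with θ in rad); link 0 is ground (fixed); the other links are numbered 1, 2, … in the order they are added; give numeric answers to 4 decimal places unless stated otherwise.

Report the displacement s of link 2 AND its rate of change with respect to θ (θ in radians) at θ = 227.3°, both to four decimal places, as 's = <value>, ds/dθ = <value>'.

segment 1 (0° to 133°, simple-harmonic, h = 19) is passed completely: s = 0.0000 + (19) = 19.0000
θ = 227.3° falls in segment 2 (133° to 328.7°, cycloidal, h = 8): β = 227.3 − 133 = 94.3°, B = 195.7°; Δs = 8·(0.4819 − sin(2π·0.4819)/(2π)) = 3.7101; s = 19.0000 + 3.7101 = 22.7101
velocity in seg [133°–328.7°] (cycloidal), θ in radians: β = 94.3° = 1.6458 rad, B = 195.7° = 3.4156 rad; ds/dθ = (h/B)(1 − cos(2πβ/B)) = (8/3.4156)(1 − cos(2π·0.4819)) = 4.669180 mm/rad

s = 22.7101, ds/dθ = 4.6692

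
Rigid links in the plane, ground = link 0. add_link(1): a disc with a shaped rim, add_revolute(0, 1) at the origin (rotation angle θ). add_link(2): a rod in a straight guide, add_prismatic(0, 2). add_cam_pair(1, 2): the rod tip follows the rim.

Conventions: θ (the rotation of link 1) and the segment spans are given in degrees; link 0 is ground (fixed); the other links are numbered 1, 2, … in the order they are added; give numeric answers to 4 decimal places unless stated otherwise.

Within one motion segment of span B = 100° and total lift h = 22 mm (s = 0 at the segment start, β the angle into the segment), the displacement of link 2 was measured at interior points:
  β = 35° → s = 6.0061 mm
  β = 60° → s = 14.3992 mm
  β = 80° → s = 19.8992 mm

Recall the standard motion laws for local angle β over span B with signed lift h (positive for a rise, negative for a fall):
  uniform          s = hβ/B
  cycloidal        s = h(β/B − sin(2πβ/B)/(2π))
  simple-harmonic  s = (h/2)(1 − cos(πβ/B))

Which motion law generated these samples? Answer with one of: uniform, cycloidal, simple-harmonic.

candidates at β/B = r: uniform s = h·r (linear in β); cycloidal s = h·(r − sin(2πr)/(2π)); simple-harmonic s = (h/2)(1 − cos(πr))
β=35°: printed 6.0061 | uniform 7.7000, cycloidal 4.8673, simple-harmonic 6.0061
β=60°: printed 14.3992 | uniform 13.2000, cycloidal 15.2581, simple-harmonic 14.3992
β=80°: printed 19.8992 | uniform 17.6000, cycloidal 20.9300, simple-harmonic 19.8992
only one law matches every sample → simple-harmonic

simple-harmonic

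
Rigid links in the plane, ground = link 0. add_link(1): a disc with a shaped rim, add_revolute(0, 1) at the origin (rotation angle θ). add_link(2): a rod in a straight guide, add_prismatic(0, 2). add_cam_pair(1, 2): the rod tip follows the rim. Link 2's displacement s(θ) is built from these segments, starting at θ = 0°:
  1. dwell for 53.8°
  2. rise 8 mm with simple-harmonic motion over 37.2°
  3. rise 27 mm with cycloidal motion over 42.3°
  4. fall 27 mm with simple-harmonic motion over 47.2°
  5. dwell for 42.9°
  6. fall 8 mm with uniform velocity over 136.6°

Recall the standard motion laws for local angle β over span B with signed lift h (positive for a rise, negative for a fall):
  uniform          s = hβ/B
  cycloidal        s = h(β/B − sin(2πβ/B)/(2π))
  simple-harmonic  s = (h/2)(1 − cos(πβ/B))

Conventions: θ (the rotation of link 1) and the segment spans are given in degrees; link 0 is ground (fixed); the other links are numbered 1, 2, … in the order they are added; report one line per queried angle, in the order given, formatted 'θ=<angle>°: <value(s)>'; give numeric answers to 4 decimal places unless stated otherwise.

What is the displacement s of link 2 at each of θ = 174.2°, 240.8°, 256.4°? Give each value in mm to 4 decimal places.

segment 1 (0° to 53.8°, dwell): s unchanged at 0.0000
segment 2 (53.8° to 91°, simple-harmonic, h = 8) is passed completely: s = 0.0000 + (8) = 8.0000
segment 3 (91° to 133.3°, cycloidal, h = 27) is passed completely: s = 8.0000 + (27) = 35.0000
θ = 174.2° falls in segment 4 (133.3° to 180.5°, simple-harmonic, h = -27): β = 174.2 − 133.3 = 40.9°, B = 47.2°; Δs = -27/2·(1 − cos(π·0.8665)) = -25.8304; s = 35.0000 − 25.8304 = 9.1696
segment 4 (133.3° to 180.5°, simple-harmonic, h = -27) is passed completely: s = 35.0000 + (-27) = 8.0000
segment 5 (180.5° to 223.4°, dwell): s unchanged at 8.0000
θ = 240.8° falls in segment 6 (223.4° to 360°, uniform, h = -8): β = 240.8 − 223.4 = 17.4°, B = 136.6°; Δs = -8·17.4/136.6 = -1.0190; s = 8.0000 − 1.0190 = 6.9810
θ = 256.4° falls in segment 6 (223.4° to 360°, uniform, h = -8): β = 256.4 − 223.4 = 33°, B = 136.6°; Δs = -8·33/136.6 = -1.9327; s = 8.0000 − 1.9327 = 6.0673

θ=174.2°: 9.1696
θ=240.8°: 6.9810
θ=256.4°: 6.0673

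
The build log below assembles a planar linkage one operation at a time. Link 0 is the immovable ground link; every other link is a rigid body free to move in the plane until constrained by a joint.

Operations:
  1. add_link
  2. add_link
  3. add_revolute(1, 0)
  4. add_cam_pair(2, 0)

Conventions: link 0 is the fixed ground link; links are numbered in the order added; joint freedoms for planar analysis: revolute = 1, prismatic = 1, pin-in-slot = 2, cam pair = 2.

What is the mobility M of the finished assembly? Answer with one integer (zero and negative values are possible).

ground; <1,0,0>
#1 <2,0,0>
#2 <3,0,0>
R:1↔0 J1 <3,1,0>
C:2↔0 J2 <3,1,1>
3×2 − 2×1 − 1×1 = 3

M = 3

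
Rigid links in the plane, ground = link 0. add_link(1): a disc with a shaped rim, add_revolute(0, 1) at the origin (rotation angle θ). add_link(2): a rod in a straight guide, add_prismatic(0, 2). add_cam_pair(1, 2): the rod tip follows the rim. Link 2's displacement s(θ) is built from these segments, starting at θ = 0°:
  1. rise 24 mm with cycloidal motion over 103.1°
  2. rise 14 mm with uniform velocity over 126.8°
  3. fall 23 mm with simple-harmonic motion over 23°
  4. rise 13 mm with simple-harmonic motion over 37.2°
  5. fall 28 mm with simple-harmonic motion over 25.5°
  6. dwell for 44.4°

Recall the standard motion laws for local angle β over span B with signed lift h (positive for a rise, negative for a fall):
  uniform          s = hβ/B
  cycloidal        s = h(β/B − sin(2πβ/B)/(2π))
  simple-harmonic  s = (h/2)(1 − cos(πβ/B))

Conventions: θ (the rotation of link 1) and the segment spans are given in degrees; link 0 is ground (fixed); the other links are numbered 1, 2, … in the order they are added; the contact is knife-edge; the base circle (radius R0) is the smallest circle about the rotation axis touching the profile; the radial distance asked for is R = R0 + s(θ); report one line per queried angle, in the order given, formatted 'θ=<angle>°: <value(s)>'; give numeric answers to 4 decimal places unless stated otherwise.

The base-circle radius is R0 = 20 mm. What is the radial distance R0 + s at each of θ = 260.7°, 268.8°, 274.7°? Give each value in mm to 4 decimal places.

segment 1 (0° to 103.1°, cycloidal, h = 24) is passed completely: s = 0.0000 + (24) = 24.0000
segment 2 (103.1° to 229.9°, uniform, h = 14) is passed completely: s = 24.0000 + (14) = 38.0000
segment 3 (229.9° to 252.9°, simple-harmonic, h = -23) is passed completely: s = 38.0000 + (-23) = 15.0000
θ = 260.7° falls in segment 4 (252.9° to 290.1°, simple-harmonic, h = 13): β = 260.7 − 252.9 = 7.8°, B = 37.2°; Δs = 13/2·(1 − cos(π·0.2097)) = 1.3600; s = 15.0000 + 1.3600 = 16.3600
θ = 268.8° falls in segment 4 (252.9° to 290.1°, simple-harmonic, h = 13): β = 268.8 − 252.9 = 15.9°, B = 37.2°; Δs = 13/2·(1 − cos(π·0.4274)) = 5.0307; s = 15.0000 + 5.0307 = 20.0307
θ = 274.7° falls in segment 4 (252.9° to 290.1°, simple-harmonic, h = 13): β = 274.7 − 252.9 = 21.8°, B = 37.2°; Δs = 13/2·(1 − cos(π·0.5860)) = 8.2353; s = 15.0000 + 8.2353 = 23.2353
θ=260.7°: R = R0 + s = 20 + 16.3600 = 36.3600
θ=268.8°: R = R0 + s = 20 + 20.0307 = 40.0307
θ=274.7°: R = R0 + s = 20 + 23.2353 = 43.2353

θ=260.7°: 36.3600
θ=268.8°: 40.0307
θ=274.7°: 43.2353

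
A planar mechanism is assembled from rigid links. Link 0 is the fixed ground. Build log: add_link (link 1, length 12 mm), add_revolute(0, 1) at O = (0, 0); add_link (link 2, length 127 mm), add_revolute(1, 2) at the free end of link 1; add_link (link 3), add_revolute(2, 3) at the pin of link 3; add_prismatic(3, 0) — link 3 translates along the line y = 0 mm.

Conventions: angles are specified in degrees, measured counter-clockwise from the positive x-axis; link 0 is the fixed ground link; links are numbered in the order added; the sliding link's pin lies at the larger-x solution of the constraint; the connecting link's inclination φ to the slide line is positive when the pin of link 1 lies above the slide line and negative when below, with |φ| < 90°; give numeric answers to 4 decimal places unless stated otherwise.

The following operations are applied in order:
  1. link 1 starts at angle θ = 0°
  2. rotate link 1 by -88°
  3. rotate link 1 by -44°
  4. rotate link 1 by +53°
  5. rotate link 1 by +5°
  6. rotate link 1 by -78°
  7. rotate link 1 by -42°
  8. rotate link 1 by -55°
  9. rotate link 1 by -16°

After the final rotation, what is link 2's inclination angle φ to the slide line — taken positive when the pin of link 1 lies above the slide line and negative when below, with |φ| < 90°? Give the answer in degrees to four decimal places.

geometry: r = 12 mm, L = 127 mm, e = 0 mm; θ starts at 0°
rotate link 1 by -88°: θ ← 0° -88° = -88°
rotate link 1 by -44°: θ ← -88° -44° = -132°
rotate link 1 by +53°: θ ← -132° +53° = -79°
rotate link 1 by +5°: θ ← -79° +5° = -74°
rotate link 1 by -78°: θ ← -74° -78° = -152°
rotate link 1 by -42°: θ ← -152° -42° = -194°
rotate link 1 by -55°: θ ← -194° -55° = -249°
rotate link 1 by -16°: θ ← -249° -16° = -265°
h = r sin θ − e = 11.954336 − 0 = 11.954336
sin φ = h / L = 11.954336 / 127 = 0.09412863
φ = arcsin(0.09412863) = 5.401169°

5.4012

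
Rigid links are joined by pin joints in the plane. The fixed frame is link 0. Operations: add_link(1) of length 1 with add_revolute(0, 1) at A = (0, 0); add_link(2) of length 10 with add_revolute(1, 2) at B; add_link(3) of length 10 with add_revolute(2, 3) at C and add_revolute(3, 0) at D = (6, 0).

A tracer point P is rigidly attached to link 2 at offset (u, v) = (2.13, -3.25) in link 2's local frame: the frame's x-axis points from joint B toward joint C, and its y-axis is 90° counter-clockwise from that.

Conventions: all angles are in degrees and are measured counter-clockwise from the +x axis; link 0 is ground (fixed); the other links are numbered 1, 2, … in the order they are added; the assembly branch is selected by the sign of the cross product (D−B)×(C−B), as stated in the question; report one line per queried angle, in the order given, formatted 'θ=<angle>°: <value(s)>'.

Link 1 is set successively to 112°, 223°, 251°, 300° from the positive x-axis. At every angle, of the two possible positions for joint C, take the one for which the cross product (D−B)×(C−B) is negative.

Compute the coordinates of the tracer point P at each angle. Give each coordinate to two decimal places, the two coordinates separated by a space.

A=(0,0), D=(6.00,0)
θ=112°: B = A + 1.00·(cos112°, sin112°) = (-0.3746, 0.9272)
θ=112°: |BD| = 6.4417
θ=112°: circle(B,10.00) ∩ circle(D,10.00): a=3.2208, h=9.4671
θ=112°:   candidates: C₊=(4.1753,9.8321) cross=60.984; C₋=(1.4500,-8.9049) cross=-60.984
θ=112°:   branch - wants cross < 0 → take C=(1.4500,-8.9049) (cross=-60.984)
θ=112°: ex = (C−B)/|BC| = (0.1825,-0.9832); ey = (0.9832,0.1825)
θ=112°: P = B + 2.13·ex + -3.25·ey = (-3.1814,-1.7601)
θ=223°: B = A + 1.00·(cos223°, sin223°) = (-0.7314, -0.6820)
θ=223°: |BD| = 6.7658
θ=223°: circle(B,10.00) ∩ circle(D,10.00): a=3.3829, h=9.4104
θ=223°:   candidates: C₊=(1.6857,9.0215) cross=63.669; C₋=(3.5829,-9.7035) cross=-63.669
θ=223°:   branch - wants cross < 0 → take C=(3.5829,-9.7035) (cross=-63.669)
θ=223°: ex = (C−B)/|BC| = (0.4314,-0.9021); ey = (0.9021,0.4314)
θ=223°: P = B + 2.13·ex + -3.25·ey = (-2.7444,-4.0057)
θ=251°: B = A + 1.00·(cos251°, sin251°) = (-0.3256, -0.9455)
θ=251°: |BD| = 6.3958
θ=251°: circle(B,10.00) ∩ circle(D,10.00): a=3.1979, h=9.4749
θ=251°:   candidates: C₊=(1.4365,8.8980) cross=60.600; C₋=(4.2379,-9.8435) cross=-60.600
θ=251°:   branch - wants cross < 0 → take C=(4.2379,-9.8435) (cross=-60.600)
θ=251°: ex = (C−B)/|BC| = (0.4563,-0.8898); ey = (0.8898,0.4563)
θ=251°: P = B + 2.13·ex + -3.25·ey = (-2.2454,-4.3239)
θ=300°: B = A + 1.00·(cos300°, sin300°) = (0.5000, -0.8660)
θ=300°: |BD| = 5.5678
θ=300°: circle(B,10.00) ∩ circle(D,10.00): a=2.7839, h=9.6047
θ=300°:   candidates: C₊=(1.7561,9.0548) cross=53.477; C₋=(4.7439,-9.9208) cross=-53.477
θ=300°:   branch - wants cross < 0 → take C=(4.7439,-9.9208) (cross=-53.477)
θ=300°: ex = (C−B)/|BC| = (0.4244,-0.9055); ey = (0.9055,0.4244)
θ=300°: P = B + 2.13·ex + -3.25·ey = (-1.5388,-4.1740)

θ=112°: -3.18 -1.76
θ=223°: -2.74 -4.01
θ=251°: -2.25 -4.32
θ=300°: -1.54 -4.17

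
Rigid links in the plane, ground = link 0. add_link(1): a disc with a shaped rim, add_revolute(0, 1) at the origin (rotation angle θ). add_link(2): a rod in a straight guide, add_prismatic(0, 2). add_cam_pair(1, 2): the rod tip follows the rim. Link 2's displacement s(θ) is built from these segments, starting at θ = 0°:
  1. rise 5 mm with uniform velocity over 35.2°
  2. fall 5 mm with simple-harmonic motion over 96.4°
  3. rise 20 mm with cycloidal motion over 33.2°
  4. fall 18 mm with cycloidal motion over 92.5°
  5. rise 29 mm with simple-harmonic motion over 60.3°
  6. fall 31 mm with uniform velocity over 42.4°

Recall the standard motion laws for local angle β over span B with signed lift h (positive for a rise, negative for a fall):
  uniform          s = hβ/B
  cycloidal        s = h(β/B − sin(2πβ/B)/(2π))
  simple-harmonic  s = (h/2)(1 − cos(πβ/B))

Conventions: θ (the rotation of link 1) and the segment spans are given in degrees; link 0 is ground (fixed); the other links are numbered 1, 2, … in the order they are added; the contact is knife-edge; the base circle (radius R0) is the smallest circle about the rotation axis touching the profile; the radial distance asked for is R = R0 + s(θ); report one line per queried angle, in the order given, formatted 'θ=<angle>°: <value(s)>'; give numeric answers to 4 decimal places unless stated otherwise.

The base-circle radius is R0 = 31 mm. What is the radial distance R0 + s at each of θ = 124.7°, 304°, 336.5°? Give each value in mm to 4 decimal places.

segment 1 (0° to 35.2°, uniform, h = 5) is passed completely: s = 0.0000 + (5) = 5.0000
θ = 124.7° falls in segment 2 (35.2° to 131.6°, simple-harmonic, h = -5): β = 124.7 − 35.2 = 89.5°, B = 96.4°; Δs = -5/2·(1 − cos(π·0.9284)) = -4.9371; s = 5.0000 − 4.9371 = 0.0629
segment 2 (35.2° to 131.6°, simple-harmonic, h = -5) is passed completely: s = 5.0000 + (-5) = 0.0000
segment 3 (131.6° to 164.8°, cycloidal, h = 20) is passed completely: s = 0.0000 + (20) = 20.0000
segment 4 (164.8° to 257.3°, cycloidal, h = -18) is passed completely: s = 20.0000 + (-18) = 2.0000
θ = 304° falls in segment 5 (257.3° to 317.6°, simple-harmonic, h = 29): β = 304 − 257.3 = 46.7°, B = 60.3°; Δs = 29/2·(1 − cos(π·0.7745)) = 25.5099; s = 2.0000 + 25.5099 = 27.5099
segment 5 (257.3° to 317.6°, simple-harmonic, h = 29) is passed completely: s = 2.0000 + (29) = 31.0000
θ = 336.5° falls in segment 6 (317.6° to 360°, uniform, h = -31): β = 336.5 − 317.6 = 18.9°, B = 42.4°; Δs = -31·18.9/42.4 = -13.8184; s = 31.0000 − 13.8184 = 17.1816
θ=124.7°: R = R0 + s = 31 + 0.0629 = 31.0629
θ=304°: R = R0 + s = 31 + 27.5099 = 58.5099
θ=336.5°: R = R0 + s = 31 + 17.1816 = 48.1816

θ=124.7°: 31.0629
θ=304°: 58.5099
θ=336.5°: 48.1816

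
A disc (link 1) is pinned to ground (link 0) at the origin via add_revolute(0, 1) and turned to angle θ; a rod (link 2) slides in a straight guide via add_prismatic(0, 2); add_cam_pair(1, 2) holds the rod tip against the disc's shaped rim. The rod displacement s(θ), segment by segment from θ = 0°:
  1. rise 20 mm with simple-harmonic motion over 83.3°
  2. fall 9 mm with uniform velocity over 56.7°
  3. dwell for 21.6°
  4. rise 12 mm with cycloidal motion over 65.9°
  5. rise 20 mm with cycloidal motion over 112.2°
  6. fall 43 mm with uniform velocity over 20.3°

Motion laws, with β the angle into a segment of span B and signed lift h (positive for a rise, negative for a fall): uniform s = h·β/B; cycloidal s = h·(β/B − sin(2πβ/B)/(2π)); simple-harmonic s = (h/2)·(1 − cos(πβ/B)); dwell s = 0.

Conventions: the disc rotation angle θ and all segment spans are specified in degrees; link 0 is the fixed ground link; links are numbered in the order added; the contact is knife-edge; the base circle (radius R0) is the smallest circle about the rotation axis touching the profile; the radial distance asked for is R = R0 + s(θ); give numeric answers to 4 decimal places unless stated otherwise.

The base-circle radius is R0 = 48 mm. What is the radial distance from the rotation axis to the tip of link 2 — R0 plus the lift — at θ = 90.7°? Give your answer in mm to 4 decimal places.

segment 1 (0° to 83.3°, simple-harmonic, h = 20) is passed completely: s = 0.0000 + (20) = 20.0000
θ = 90.7° falls in segment 2 (83.3° to 140°, uniform, h = -9): β = 90.7 − 83.3 = 7.4°, B = 56.7°; Δs = -9·7.4/56.7 = -1.1746; s = 20.0000 − 1.1746 = 18.8254
R = R0 + s = 48 + 18.8254 = 66.8254

66.8254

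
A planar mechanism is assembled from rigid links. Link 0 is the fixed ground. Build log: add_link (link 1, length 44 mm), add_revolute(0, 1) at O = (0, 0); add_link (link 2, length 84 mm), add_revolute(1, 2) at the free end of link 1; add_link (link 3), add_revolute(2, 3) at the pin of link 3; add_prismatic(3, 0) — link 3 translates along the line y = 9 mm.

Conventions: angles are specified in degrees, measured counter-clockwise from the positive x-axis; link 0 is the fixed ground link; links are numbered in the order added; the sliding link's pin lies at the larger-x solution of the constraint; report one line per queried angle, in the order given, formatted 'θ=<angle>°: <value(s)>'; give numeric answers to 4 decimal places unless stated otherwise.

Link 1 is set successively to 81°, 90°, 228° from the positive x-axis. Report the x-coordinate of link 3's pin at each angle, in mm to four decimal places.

geometry: r = 44 mm, L = 84 mm, e = 9 mm
θ=81°: crank pin P = (r cos θ, r sin θ) = (6.883116, 43.458287)
θ=81°: h = r sin θ − e = 43.458287 − 9 = 34.458287
θ=81°: x = r cos θ + √(L² − h²) = 6.883116 + 76.606961 = 83.490077
θ=90°: crank pin P = (r cos θ, r sin θ) = (0.000000, 44.000000)
θ=90°: h = r sin θ − e = 44.000000 − 9 = 35.000000
θ=90°: x = r cos θ + √(L² − h²) = 0.000000 + 76.360985 = 76.360985
θ=228°: crank pin P = (r cos θ, r sin θ) = (-29.441747, -32.698372)
θ=228°: h = r sin θ − e = -32.698372 − 9 = -41.698372
θ=228°: x = r cos θ + √(L² − h²) = -29.441747 + 72.919447 = 43.477700

θ=81°: 83.4901
θ=90°: 76.3610
θ=228°: 43.4777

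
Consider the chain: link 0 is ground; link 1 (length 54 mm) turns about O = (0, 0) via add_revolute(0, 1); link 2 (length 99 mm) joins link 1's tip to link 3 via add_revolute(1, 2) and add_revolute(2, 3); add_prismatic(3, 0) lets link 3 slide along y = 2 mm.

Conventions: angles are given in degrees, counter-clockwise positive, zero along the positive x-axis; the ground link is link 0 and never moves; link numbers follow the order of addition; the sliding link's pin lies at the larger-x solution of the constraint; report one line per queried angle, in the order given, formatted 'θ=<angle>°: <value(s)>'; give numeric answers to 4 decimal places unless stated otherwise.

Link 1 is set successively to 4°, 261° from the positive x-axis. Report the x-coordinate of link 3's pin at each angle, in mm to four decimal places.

geometry: r = 54 mm, L = 99 mm, e = 2 mm
θ=4°: crank pin P = (r cos θ, r sin θ) = (53.868459, 3.766850)
θ=4°: h = r sin θ − e = 3.766850 − 2 = 1.766850
θ=4°: x = r cos θ + √(L² − h²) = 53.868459 + 98.984232 = 152.852691
θ=261°: crank pin P = (r cos θ, r sin θ) = (-8.447461, -53.335170)
θ=261°: h = r sin θ − e = -53.335170 − 2 = -55.335170
θ=261°: x = r cos θ + √(L² − h²) = -8.447461 + 82.091528 = 73.644067

θ=4°: 152.8527
θ=261°: 73.6441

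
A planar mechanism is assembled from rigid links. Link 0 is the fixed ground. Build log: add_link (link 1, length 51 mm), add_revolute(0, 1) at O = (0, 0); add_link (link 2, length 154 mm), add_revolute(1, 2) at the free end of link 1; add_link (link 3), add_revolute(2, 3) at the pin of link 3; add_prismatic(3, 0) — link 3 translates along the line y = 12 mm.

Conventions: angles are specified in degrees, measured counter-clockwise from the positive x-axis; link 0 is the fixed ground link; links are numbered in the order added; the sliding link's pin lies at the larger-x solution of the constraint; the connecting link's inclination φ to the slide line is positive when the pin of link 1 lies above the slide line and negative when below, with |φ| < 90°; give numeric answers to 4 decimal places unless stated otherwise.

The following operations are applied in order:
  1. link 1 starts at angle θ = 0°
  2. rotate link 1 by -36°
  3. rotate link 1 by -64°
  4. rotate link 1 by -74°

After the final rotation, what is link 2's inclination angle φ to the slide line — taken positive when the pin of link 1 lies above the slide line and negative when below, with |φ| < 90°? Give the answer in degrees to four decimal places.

geometry: r = 51 mm, L = 154 mm, e = 12 mm; θ starts at 0°
rotate link 1 by -36°: θ ← 0° -36° = -36°
rotate link 1 by -64°: θ ← -36° -64° = -100°
rotate link 1 by -74°: θ ← -100° -74° = -174°
h = r sin θ − e = -5.330952 − 12 = -17.330952
sin φ = h / L = -17.330952 / 154 = -0.11253865
φ = arcsin(-0.11253865) = -6.461678°

-6.4617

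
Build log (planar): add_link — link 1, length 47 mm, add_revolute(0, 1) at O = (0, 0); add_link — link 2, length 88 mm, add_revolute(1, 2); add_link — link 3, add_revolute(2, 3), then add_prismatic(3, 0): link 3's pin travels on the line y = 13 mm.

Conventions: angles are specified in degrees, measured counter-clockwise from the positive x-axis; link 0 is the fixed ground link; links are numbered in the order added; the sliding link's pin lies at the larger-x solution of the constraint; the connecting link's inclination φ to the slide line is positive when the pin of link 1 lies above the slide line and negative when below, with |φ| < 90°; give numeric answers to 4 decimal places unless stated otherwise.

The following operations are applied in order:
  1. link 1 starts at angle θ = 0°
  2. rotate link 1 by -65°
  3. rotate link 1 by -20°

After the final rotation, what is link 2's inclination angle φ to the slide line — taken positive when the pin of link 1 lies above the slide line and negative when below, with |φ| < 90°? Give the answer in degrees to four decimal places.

geometry: r = 47 mm, L = 88 mm, e = 13 mm; θ starts at 0°
rotate link 1 by -65°: θ ← 0° -65° = -65°
rotate link 1 by -20°: θ ← -65° -20° = -85°
h = r sin θ − e = -46.821151 − 13 = -59.821151
sin φ = h / L = -59.821151 / 88 = -0.67978580
φ = arcsin(-0.67978580) = -42.826907°

-42.8269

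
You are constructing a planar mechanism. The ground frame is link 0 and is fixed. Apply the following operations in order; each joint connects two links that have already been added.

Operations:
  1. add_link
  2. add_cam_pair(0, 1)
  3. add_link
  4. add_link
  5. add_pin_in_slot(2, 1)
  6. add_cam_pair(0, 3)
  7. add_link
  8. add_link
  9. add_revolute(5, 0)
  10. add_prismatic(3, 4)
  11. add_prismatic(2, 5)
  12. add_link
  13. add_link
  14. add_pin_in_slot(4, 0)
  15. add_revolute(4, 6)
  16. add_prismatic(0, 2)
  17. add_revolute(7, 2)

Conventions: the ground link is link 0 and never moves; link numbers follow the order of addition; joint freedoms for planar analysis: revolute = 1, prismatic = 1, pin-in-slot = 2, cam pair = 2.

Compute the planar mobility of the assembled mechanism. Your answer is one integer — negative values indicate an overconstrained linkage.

ground; <1,0,0>
#1 <2,0,0>
C:0↔1 J2 <2,0,1>
#2 <3,0,1>
#3 <4,0,1>
PS:2↔1 J2 <4,0,2>
C:0↔3 J2 <4,0,3>
#4 <5,0,3>
#5 <6,0,3>
R:5↔0 J1 <6,1,3>
P:3↔4 J1 <6,2,3>
P:2↔5 J1 <6,3,3>
#6 <7,3,3>
#7 <8,3,3>
PS:4↔0 J2 <8,3,4>
R:4↔6 J1 <8,4,4>
P:0↔2 J1 <8,5,4>
R:7↔2 J1 <8,6,4>
3×7 − 2×6 − 1×4 = 5

M = 5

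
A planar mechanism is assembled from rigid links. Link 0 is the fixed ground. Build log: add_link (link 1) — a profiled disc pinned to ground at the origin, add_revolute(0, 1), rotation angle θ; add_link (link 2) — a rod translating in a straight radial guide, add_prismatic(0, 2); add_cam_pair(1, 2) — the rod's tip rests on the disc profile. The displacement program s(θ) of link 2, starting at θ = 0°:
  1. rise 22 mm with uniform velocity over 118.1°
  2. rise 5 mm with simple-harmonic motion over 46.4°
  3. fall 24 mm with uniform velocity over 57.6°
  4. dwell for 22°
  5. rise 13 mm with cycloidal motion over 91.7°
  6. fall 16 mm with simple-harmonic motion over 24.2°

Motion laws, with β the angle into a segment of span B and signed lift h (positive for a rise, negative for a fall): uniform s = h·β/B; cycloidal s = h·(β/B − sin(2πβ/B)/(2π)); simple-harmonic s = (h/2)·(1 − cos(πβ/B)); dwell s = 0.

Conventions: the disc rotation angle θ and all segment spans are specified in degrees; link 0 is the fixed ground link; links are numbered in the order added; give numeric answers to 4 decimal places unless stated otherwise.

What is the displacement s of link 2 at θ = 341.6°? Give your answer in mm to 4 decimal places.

seg 1 [0°–118.1°] uniform, h=22: full span → s += 22 → s = 22.0000
seg 2 [118.1°–164.5°] simple-harmonic, h=5: full span → s += 5 → s = 27.0000
seg 3 [164.5°–222.1°] uniform, h=-24: full span → s += -24 → s = 3.0000
seg 4 [222.1°–244.1°] dwell: s stays 3.0000
seg 5 [244.1°–335.8°] cycloidal, h=13: full span → s += 13 → s = 16.0000
seg 6 [335.8°–360°] simple-harmonic, h=-16: θ=341.6° here. β=5.8, B=24.2. -16/2·(1 − cos(π·0.2397)) = -2.1626 → s = 13.8374

13.8374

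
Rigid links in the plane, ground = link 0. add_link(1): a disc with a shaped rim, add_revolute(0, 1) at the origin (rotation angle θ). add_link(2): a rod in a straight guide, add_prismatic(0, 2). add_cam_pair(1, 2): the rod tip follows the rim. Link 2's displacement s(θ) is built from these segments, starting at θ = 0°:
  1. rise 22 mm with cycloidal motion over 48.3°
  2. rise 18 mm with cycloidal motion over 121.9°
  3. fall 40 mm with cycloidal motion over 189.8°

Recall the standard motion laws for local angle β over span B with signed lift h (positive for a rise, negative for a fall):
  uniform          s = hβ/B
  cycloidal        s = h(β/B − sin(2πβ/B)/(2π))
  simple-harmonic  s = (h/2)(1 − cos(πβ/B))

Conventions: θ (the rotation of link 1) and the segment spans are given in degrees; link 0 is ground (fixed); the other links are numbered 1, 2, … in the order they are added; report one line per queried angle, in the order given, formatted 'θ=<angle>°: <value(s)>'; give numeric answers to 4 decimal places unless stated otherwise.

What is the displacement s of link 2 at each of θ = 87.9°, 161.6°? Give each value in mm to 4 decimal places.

segment 1 (0° to 48.3°, cycloidal, h = 22) is passed completely: s = 0.0000 + (22) = 22.0000
θ = 87.9° falls in segment 2 (48.3° to 170.2°, cycloidal, h = 18): β = 87.9 − 48.3 = 39.6°, B = 121.9°; Δs = 18·(0.3249 − sin(2π·0.3249)/(2π)) = 3.2937; s = 22.0000 + 3.2937 = 25.2937
θ = 161.6° falls in segment 2 (48.3° to 170.2°, cycloidal, h = 18): β = 161.6 − 48.3 = 113.3°, B = 121.9°; Δs = 18·(0.9295 − sin(2π·0.9295)/(2π)) = 17.9588; s = 22.0000 + 17.9588 = 39.9588

θ=87.9°: 25.2937
θ=161.6°: 39.9588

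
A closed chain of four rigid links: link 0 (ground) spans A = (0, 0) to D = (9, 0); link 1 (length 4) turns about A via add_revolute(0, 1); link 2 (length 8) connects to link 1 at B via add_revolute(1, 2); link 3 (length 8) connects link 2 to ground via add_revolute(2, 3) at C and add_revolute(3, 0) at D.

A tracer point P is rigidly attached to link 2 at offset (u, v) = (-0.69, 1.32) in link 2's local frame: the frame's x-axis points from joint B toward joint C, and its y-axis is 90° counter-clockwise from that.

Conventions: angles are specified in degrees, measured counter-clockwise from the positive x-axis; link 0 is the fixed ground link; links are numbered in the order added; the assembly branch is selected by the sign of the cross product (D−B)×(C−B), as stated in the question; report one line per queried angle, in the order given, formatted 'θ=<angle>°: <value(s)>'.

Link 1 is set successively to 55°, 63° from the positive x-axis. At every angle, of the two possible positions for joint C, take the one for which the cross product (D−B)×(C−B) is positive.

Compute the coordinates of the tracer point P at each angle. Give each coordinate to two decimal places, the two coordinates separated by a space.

A=(0,0), D=(9.00,0)
θ=55°: B = A + 4.00·(cos55°, sin55°) = (2.2943, 3.2766)
θ=55°: |BD| = 7.4634
θ=55°: circle(B,8.00) ∩ circle(D,8.00): a=3.7317, h=7.0763
θ=55°:   candidates: C₊=(8.7538,7.9962) cross=52.814; C₋=(2.5405,-4.7196) cross=-52.814
θ=55°:   branch + wants cross > 0 → take C=(8.7538,7.9962) (cross=52.814)
θ=55°: ex = (C−B)/|BC| = (0.8074,0.5900); ey = (-0.5900,0.8074)
θ=55°: P = B + -0.69·ex + 1.32·ey = (0.9584,3.9354)
θ=63°: B = A + 4.00·(cos63°, sin63°) = (1.8160, 3.5640)
θ=63°: |BD| = 8.0195
θ=63°: circle(B,8.00) ∩ circle(D,8.00): a=4.0098, h=6.9226
θ=63°:   candidates: C₊=(8.4845,7.9834) cross=55.516; C₋=(2.3315,-4.4193) cross=-55.516
θ=63°:   branch + wants cross > 0 → take C=(8.4845,7.9834) (cross=55.516)
θ=63°: ex = (C−B)/|BC| = (0.8336,0.5524); ey = (-0.5524,0.8336)
θ=63°: P = B + -0.69·ex + 1.32·ey = (0.5116,4.2832)

θ=55°: 0.96 3.94
θ=63°: 0.51 4.28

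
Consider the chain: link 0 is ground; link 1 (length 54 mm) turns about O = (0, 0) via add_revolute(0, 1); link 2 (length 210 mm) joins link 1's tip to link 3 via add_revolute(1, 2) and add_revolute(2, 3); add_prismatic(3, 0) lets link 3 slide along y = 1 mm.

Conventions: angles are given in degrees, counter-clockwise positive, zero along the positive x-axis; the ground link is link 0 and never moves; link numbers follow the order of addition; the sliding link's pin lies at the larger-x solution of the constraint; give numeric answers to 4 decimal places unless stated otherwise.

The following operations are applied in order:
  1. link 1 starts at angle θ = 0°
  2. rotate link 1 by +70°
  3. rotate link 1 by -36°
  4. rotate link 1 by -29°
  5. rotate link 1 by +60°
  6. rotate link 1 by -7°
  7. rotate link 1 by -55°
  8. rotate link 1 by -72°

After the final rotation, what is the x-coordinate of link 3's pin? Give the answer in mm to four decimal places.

geometry: r = 54 mm, L = 210 mm, e = 1 mm; θ starts at 0°
rotate link 1 by +70°: θ ← 0° +70° = 70°
rotate link 1 by -36°: θ ← 70° -36° = 34°
rotate link 1 by -29°: θ ← 34° -29° = 5°
rotate link 1 by +60°: θ ← 5° +60° = 65°
rotate link 1 by -7°: θ ← 65° -7° = 58°
rotate link 1 by -55°: θ ← 58° -55° = 3°
rotate link 1 by -72°: θ ← 3° -72° = -69°
crank pin P = (r cos θ, r sin θ) = (19.351869, -50.413343)
h = r sin θ − e = -50.413343 − 1 = -51.413343
x = r cos θ + √(L² − h²) = 19.351869 + 203.609106 = 222.960976

222.9610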